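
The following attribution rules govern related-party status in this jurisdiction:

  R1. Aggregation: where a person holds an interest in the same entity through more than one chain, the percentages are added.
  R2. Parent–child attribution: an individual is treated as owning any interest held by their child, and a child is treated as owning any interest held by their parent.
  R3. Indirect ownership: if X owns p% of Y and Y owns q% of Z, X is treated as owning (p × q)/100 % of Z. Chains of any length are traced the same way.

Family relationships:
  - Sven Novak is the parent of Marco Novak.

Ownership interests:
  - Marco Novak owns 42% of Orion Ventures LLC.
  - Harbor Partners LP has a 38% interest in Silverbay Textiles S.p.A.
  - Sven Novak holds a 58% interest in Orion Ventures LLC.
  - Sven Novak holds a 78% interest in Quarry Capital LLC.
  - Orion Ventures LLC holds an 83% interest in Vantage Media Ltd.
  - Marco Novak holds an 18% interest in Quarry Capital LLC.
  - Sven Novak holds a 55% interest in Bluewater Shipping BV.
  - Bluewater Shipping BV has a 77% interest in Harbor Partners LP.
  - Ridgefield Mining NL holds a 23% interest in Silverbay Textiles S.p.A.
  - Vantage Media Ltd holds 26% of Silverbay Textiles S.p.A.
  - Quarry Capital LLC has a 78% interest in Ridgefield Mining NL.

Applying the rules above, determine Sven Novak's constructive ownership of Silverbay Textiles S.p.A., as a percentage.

By parent–child attribution (R2), Sven Novak is treated as also owning Marco Novak's interest in Orion Ventures LLC, giving 58% + 42% = 100%.
By parent–child attribution (R2), Sven Novak is treated as also owning Marco Novak's interest in Quarry Capital LLC, giving 78% + 18% = 96%.
Chain via Orion Ventures LLC → Vantage Media Ltd (R3): 100% × 83% × 26% = 21.58% of Silverbay Textiles S.p.A.
Chain via Bluewater Shipping BV → Harbor Partners LP (R3): 55% × 77% × 38% = 16.093% of Silverbay Textiles S.p.A.
Chain via Quarry Capital LLC → Ridgefield Mining NL (R3): 96% × 78% × 23% = 17.2224% of Silverbay Textiles S.p.A.
Aggregating (R1): 21.58% + 16.093% + 17.2224% = 54.8954%.

54.8954%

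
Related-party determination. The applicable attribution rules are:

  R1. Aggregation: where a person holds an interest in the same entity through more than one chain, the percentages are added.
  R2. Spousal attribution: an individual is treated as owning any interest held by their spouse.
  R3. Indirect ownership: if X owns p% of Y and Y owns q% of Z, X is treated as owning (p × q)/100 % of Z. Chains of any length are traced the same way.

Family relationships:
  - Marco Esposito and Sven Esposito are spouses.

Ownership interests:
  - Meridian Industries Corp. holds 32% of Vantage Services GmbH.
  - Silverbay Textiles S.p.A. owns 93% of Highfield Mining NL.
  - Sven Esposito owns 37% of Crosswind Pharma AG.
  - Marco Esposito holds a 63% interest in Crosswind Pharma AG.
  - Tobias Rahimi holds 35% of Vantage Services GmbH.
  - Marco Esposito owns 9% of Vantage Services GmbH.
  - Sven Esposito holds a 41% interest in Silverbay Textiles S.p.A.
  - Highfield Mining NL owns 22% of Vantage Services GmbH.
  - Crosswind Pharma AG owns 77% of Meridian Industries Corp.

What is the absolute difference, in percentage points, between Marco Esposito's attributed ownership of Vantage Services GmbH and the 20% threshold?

By spousal attribution (R2), Marco Esposito is treated as also owning Sven Esposito's interest in Crosswind Pharma AG, giving 63% + 37% = 100%.
By spousal attribution (R2), Marco Esposito is treated as owning Sven Esposito's 41% interest in Silverbay Textiles S.p.A.
Chain via Crosswind Pharma AG → Meridian Industries Corp. (R3): 100% × 77% × 32% = 24.64% of Vantage Services GmbH.
Direct interest in Vantage Services GmbH: 9%.
Chain via Silverbay Textiles S.p.A. → Highfield Mining NL (R3): 41% × 93% × 22% = 8.3886% of Vantage Services GmbH.
Aggregating (R1): 24.64% + 9% + 8.3886% = 42.0286%.
42.0286% exceeds the 20% threshold by 22.0286 percentage points.

22.0286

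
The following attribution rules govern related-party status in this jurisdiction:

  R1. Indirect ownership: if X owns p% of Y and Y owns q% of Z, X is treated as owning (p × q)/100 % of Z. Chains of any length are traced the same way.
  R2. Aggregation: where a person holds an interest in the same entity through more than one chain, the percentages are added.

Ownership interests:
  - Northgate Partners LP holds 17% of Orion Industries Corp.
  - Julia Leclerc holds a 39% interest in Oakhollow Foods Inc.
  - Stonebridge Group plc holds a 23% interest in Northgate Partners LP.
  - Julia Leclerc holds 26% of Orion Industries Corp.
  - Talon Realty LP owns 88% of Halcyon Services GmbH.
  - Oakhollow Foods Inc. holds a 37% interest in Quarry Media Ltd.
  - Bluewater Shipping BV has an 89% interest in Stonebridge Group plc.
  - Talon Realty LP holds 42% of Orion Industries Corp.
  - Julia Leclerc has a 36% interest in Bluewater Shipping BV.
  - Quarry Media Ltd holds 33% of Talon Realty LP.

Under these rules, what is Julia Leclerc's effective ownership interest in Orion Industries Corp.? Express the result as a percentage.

29.252762%

Chain via Oakhollow Foods Inc. → Quarry Media Ltd → Talon Realty LP (R1): 39% × 37% × 33% × 42% = 1.999998% of Orion Industries Corp.
Chain via Bluewater Shipping BV → Stonebridge Group plc → Northgate Partners LP (R1): 36% × 89% × 23% × 17% = 1.252764% of Orion Industries Corp.
Direct interest in Orion Industries Corp: 26%.
Aggregating (R2): 1.999998% + 1.252764% + 26% = 29.252762%.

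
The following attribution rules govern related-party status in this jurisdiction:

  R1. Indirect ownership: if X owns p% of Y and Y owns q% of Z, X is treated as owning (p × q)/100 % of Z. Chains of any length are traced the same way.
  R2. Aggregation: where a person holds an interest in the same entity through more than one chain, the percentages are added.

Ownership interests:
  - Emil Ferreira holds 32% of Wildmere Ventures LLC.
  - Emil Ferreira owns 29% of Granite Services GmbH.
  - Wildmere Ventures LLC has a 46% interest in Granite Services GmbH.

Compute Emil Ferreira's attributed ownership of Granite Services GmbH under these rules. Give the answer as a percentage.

Chain via Wildmere Ventures LLC (R1): 32% × 46% = 14.72% of Granite Services GmbH.
Direct interest in Granite Services GmbH: 29%.
Aggregating (R2): 14.72% + 29% = 43.72%.

43.72%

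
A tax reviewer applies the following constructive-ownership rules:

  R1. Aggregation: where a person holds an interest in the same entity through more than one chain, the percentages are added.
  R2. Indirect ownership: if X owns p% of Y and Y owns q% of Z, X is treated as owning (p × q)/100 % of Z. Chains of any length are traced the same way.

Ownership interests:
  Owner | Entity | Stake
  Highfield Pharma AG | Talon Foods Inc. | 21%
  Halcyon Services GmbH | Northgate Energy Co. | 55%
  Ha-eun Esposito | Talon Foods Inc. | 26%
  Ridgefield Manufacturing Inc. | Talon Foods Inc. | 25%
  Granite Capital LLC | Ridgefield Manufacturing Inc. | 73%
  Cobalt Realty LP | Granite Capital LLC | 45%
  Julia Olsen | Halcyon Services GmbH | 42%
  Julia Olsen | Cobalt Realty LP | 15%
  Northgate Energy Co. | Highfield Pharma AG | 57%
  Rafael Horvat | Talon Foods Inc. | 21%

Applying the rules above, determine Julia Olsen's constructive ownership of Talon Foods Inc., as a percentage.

Chain via Halcyon Services GmbH → Northgate Energy Co. → Highfield Pharma AG (R2): 42% × 55% × 57% × 21% = 2.76507% of Talon Foods Inc.
Chain via Cobalt Realty LP → Granite Capital LLC → Ridgefield Manufacturing Inc. (R2): 15% × 45% × 73% × 25% = 1.231875% of Talon Foods Inc.
Aggregating (R1): 2.76507% + 1.231875% = 3.996945%.

3.996945%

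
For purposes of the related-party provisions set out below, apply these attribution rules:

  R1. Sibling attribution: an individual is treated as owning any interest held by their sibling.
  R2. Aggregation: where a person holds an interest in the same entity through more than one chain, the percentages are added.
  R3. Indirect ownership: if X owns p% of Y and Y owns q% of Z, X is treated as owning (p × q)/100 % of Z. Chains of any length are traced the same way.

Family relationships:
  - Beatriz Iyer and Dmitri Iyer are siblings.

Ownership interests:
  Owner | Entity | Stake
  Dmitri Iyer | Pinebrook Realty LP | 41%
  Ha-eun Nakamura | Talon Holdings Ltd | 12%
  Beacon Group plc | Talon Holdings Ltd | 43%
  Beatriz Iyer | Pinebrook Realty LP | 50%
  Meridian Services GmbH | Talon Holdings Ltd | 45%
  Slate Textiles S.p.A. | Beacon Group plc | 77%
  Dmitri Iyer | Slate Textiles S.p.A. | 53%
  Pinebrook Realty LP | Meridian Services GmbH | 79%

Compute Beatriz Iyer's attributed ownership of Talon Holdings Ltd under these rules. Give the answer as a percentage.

49.8988%

By sibling attribution (R1), Beatriz Iyer is treated as also owning Dmitri Iyer's interest in Pinebrook Realty LP, giving 50% + 41% = 91%.
By sibling attribution (R1), Beatriz Iyer is treated as owning Dmitri Iyer's 53% interest in Slate Textiles S.p.A.
Chain via Pinebrook Realty LP → Meridian Services GmbH (R3): 91% × 79% × 45% = 32.3505% of Talon Holdings Ltd.
Chain via Slate Textiles S.p.A. → Beacon Group plc (R3): 53% × 77% × 43% = 17.5483% of Talon Holdings Ltd.
Aggregating (R2): 32.3505% + 17.5483% = 49.8988%.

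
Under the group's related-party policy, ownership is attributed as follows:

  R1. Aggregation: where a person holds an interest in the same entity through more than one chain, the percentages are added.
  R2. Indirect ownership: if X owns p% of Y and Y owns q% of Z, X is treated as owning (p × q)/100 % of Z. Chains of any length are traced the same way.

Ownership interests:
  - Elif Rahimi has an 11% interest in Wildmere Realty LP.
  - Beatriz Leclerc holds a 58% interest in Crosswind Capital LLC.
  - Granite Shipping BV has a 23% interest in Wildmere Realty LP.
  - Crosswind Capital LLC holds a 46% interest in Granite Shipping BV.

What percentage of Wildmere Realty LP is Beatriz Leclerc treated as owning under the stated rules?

6.1364%

Chain via Crosswind Capital LLC → Granite Shipping BV (R2): 58% × 46% × 23% = 6.1364% of Wildmere Realty LP.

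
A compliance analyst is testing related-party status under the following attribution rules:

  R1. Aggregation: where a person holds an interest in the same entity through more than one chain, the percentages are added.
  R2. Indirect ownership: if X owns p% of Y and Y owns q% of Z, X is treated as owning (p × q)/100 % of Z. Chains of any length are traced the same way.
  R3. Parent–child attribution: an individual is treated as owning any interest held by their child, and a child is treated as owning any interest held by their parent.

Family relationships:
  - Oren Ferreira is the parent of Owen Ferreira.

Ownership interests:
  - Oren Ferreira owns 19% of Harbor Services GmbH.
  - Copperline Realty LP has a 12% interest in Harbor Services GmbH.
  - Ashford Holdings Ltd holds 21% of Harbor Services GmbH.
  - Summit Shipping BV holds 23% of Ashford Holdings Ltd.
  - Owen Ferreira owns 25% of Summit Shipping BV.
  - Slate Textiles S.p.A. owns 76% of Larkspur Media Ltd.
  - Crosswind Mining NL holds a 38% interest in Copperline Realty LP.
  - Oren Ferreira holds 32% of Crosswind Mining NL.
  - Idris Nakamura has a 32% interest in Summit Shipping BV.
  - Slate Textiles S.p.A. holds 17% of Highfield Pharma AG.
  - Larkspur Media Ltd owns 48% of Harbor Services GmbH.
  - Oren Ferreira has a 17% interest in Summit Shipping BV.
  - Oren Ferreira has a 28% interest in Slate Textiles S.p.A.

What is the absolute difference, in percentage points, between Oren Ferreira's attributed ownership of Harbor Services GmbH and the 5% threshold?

By parent–child attribution (R3), Oren Ferreira is treated as also owning Owen Ferreira's interest in Summit Shipping BV, giving 17% + 25% = 42%.
Chain via Slate Textiles S.p.A. → Larkspur Media Ltd (R2): 28% × 76% × 48% = 10.2144% of Harbor Services GmbH.
Chain via Crosswind Mining NL → Copperline Realty LP (R2): 32% × 38% × 12% = 1.4592% of Harbor Services GmbH.
Chain via Summit Shipping BV → Ashford Holdings Ltd (R2): 42% × 23% × 21% = 2.0286% of Harbor Services GmbH.
Direct interest in Harbor Services GmbH: 19%.
Aggregating (R1): 10.2144% + 1.4592% + 2.0286% + 19% = 32.7022%.
32.7022% exceeds the 5% threshold by 27.7022 percentage points.

27.7022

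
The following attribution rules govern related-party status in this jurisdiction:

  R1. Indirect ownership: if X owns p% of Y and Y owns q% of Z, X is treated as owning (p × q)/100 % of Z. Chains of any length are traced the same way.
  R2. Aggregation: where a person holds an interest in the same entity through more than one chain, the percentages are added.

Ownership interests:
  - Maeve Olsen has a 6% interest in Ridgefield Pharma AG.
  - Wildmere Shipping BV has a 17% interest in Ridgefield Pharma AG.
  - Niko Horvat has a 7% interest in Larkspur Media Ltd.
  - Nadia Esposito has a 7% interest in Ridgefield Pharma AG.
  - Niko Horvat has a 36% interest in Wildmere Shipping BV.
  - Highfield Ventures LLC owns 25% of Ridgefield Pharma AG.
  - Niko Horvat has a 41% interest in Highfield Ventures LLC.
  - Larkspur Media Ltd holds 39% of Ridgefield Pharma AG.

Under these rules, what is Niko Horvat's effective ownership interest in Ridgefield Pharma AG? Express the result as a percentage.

Chain via Larkspur Media Ltd (R1): 7% × 39% = 2.73% of Ridgefield Pharma AG.
Chain via Wildmere Shipping BV (R1): 36% × 17% = 6.12% of Ridgefield Pharma AG.
Chain via Highfield Ventures LLC (R1): 41% × 25% = 10.25% of Ridgefield Pharma AG.
Aggregating (R2): 2.73% + 6.12% + 10.25% = 19.1%.

19.1%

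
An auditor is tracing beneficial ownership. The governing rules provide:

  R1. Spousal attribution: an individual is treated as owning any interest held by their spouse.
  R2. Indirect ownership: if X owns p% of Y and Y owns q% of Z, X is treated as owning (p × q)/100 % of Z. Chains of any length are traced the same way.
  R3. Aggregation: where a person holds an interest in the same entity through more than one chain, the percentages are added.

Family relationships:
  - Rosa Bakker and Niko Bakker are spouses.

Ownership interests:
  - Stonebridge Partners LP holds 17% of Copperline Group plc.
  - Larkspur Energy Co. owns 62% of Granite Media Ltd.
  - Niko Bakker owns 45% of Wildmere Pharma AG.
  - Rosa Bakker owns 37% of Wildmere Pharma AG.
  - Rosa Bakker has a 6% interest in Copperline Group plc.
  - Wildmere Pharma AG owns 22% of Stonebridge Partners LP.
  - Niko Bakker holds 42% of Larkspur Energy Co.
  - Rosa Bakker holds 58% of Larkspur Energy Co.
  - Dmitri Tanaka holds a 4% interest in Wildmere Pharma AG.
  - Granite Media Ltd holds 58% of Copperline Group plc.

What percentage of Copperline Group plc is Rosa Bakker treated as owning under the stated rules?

45.0268%

By spousal attribution (R1), Rosa Bakker is treated as also owning Niko Bakker's interest in Wildmere Pharma AG, giving 37% + 45% = 82%.
By spousal attribution (R1), Rosa Bakker is treated as also owning Niko Bakker's interest in Larkspur Energy Co, giving 58% + 42% = 100%.
Chain via Wildmere Pharma AG → Stonebridge Partners LP (R2): 82% × 22% × 17% = 3.0668% of Copperline Group plc.
Chain via Larkspur Energy Co. → Granite Media Ltd (R2): 100% × 62% × 58% = 35.96% of Copperline Group plc.
Direct interest in Copperline Group plc: 6%.
Aggregating (R3): 3.0668% + 35.96% + 6% = 45.0268%.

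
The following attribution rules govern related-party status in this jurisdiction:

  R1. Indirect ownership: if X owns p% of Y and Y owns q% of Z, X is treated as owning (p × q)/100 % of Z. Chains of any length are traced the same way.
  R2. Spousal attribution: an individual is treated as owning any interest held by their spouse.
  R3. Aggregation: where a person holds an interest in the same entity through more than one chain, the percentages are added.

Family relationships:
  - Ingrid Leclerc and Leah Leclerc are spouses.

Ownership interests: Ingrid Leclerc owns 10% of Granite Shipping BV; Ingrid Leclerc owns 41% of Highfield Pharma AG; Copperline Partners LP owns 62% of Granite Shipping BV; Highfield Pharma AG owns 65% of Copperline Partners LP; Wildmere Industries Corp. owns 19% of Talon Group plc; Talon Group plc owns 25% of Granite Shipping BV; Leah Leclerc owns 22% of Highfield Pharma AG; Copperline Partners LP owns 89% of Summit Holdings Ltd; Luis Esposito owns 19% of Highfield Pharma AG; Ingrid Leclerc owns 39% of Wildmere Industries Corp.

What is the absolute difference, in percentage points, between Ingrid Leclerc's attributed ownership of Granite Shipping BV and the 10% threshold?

27.2415

By spousal attribution (R2), Ingrid Leclerc is treated as also owning Leah Leclerc's interest in Highfield Pharma AG, giving 41% + 22% = 63%.
Chain via Wildmere Industries Corp. → Talon Group plc (R1): 39% × 19% × 25% = 1.8525% of Granite Shipping BV.
Chain via Highfield Pharma AG → Copperline Partners LP (R1): 63% × 65% × 62% = 25.389% of Granite Shipping BV.
Direct interest in Granite Shipping BV: 10%.
Aggregating (R3): 1.8525% + 25.389% + 10% = 37.2415%.
37.2415% exceeds the 10% threshold by 27.2415 percentage points.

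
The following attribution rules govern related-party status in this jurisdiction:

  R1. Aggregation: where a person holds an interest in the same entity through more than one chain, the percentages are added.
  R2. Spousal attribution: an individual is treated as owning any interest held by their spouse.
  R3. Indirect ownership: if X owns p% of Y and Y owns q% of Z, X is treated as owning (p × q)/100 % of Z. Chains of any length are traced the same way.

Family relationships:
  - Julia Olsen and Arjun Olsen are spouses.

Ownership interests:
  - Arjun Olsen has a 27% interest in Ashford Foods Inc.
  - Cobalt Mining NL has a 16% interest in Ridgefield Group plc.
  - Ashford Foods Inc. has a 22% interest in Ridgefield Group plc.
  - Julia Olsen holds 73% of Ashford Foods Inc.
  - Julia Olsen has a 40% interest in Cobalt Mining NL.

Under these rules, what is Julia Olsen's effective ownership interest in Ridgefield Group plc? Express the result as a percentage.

28.4%

By spousal attribution (R2), Julia Olsen is treated as also owning Arjun Olsen's interest in Ashford Foods Inc, giving 73% + 27% = 100%.
Chain via Cobalt Mining NL (R3): 40% × 16% = 6.4% of Ridgefield Group plc.
Chain via Ashford Foods Inc. (R3): 100% × 22% = 22% of Ridgefield Group plc.
Aggregating (R1): 6.4% + 22% = 28.4%.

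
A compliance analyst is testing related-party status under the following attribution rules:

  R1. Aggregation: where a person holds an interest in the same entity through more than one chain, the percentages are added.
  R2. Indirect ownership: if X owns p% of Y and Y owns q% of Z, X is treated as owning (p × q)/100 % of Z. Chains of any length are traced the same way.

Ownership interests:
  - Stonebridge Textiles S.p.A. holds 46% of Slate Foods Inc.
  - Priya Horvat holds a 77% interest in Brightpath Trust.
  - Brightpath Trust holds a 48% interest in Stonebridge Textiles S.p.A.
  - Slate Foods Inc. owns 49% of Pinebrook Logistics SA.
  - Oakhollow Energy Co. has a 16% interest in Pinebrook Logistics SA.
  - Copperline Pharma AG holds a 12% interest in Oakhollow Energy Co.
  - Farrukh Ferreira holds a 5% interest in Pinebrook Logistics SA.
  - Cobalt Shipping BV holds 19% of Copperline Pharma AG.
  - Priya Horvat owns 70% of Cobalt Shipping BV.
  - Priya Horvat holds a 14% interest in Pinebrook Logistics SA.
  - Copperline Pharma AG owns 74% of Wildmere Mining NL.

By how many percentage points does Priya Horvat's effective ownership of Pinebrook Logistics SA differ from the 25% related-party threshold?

Chain via Brightpath Trust → Stonebridge Textiles S.p.A. → Slate Foods Inc. (R2): 77% × 48% × 46% × 49% = 8.330784% of Pinebrook Logistics SA.
Chain via Cobalt Shipping BV → Copperline Pharma AG → Oakhollow Energy Co. (R2): 70% × 19% × 12% × 16% = 0.25536% of Pinebrook Logistics SA.
Direct interest in Pinebrook Logistics SA: 14%.
Aggregating (R1): 8.330784% + 0.25536% + 14% = 22.586144%.
22.586144% falls short of the 25% threshold by 2.413856 percentage points.

2.413856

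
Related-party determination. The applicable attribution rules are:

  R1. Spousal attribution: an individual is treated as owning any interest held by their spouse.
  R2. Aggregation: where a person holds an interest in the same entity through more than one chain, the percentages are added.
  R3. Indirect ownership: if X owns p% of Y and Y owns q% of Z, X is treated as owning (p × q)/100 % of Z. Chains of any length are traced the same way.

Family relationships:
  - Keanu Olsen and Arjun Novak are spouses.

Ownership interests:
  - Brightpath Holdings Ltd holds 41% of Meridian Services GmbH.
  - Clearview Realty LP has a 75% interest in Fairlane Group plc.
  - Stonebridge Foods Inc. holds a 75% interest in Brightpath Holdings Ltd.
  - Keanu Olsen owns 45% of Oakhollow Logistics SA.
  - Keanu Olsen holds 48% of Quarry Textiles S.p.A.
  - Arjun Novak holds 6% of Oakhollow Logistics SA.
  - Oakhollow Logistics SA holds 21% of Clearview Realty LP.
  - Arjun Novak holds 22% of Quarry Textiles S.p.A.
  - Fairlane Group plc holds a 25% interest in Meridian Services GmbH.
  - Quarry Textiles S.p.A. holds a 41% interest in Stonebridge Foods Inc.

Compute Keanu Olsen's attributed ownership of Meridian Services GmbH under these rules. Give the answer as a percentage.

10.833375%

By spousal attribution (R1), Keanu Olsen is treated as also owning Arjun Novak's interest in Oakhollow Logistics SA, giving 45% + 6% = 51%.
By spousal attribution (R1), Keanu Olsen is treated as also owning Arjun Novak's interest in Quarry Textiles S.p.A, giving 48% + 22% = 70%.
Chain via Oakhollow Logistics SA → Clearview Realty LP → Fairlane Group plc (R3): 51% × 21% × 75% × 25% = 2.008125% of Meridian Services GmbH.
Chain via Quarry Textiles S.p.A. → Stonebridge Foods Inc. → Brightpath Holdings Ltd (R3): 70% × 41% × 75% × 41% = 8.82525% of Meridian Services GmbH.
Aggregating (R2): 2.008125% + 8.82525% = 10.833375%.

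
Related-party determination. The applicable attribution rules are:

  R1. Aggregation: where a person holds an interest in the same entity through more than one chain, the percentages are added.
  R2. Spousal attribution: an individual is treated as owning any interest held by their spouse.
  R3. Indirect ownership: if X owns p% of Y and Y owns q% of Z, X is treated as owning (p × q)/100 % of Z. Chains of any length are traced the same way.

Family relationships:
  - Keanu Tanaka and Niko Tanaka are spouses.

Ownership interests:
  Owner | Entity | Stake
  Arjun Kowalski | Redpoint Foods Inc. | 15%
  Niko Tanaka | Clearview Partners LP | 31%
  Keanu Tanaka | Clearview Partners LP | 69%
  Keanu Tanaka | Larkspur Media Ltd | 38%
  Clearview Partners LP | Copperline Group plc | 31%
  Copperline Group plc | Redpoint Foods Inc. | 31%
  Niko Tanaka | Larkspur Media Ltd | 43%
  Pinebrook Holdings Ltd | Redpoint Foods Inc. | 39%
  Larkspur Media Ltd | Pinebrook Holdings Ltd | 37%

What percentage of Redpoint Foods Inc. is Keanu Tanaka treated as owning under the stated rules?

By spousal attribution (R2), Keanu Tanaka is treated as also owning Niko Tanaka's interest in Clearview Partners LP, giving 69% + 31% = 100%.
By spousal attribution (R2), Keanu Tanaka is treated as also owning Niko Tanaka's interest in Larkspur Media Ltd, giving 38% + 43% = 81%.
Chain via Clearview Partners LP → Copperline Group plc (R3): 100% × 31% × 31% = 9.61% of Redpoint Foods Inc.
Chain via Larkspur Media Ltd → Pinebrook Holdings Ltd (R3): 81% × 37% × 39% = 11.6883% of Redpoint Foods Inc.
Aggregating (R1): 9.61% + 11.6883% = 21.2983%.

21.2983%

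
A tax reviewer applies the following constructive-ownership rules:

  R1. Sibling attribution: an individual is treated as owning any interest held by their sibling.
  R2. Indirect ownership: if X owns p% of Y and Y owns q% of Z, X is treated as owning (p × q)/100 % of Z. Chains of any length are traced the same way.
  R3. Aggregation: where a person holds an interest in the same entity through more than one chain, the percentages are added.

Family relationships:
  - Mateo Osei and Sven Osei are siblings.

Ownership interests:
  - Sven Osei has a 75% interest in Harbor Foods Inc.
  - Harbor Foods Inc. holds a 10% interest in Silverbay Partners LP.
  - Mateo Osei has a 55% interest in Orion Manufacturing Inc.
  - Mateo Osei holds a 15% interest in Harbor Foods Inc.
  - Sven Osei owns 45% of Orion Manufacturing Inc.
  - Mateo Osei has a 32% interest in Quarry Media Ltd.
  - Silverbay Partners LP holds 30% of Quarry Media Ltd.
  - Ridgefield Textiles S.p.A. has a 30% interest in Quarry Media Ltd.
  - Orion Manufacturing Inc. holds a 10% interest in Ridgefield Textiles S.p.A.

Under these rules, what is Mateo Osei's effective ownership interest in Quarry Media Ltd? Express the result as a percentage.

By sibling attribution (R1), Mateo Osei is treated as also owning Sven Osei's interest in Orion Manufacturing Inc, giving 55% + 45% = 100%.
By sibling attribution (R1), Mateo Osei is treated as also owning Sven Osei's interest in Harbor Foods Inc, giving 15% + 75% = 90%.
Chain via Orion Manufacturing Inc. → Ridgefield Textiles S.p.A. (R2): 100% × 10% × 30% = 3% of Quarry Media Ltd.
Chain via Harbor Foods Inc. → Silverbay Partners LP (R2): 90% × 10% × 30% = 2.7% of Quarry Media Ltd.
Direct interest in Quarry Media Ltd: 32%.
Aggregating (R3): 3% + 2.7% + 32% = 37.7%.

37.7%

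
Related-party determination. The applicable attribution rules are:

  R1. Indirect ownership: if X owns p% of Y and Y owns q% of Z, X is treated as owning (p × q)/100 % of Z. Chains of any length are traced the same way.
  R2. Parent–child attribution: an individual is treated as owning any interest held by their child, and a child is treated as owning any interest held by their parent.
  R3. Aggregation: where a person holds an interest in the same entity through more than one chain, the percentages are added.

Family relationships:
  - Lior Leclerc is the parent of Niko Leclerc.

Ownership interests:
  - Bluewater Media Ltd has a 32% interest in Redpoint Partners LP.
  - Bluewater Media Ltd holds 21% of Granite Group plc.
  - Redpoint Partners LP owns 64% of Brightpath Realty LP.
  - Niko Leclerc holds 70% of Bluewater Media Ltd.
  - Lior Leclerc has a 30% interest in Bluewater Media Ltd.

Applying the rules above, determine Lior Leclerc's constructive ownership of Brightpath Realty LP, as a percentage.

20.48%

By parent–child attribution (R2), Lior Leclerc is treated as also owning Niko Leclerc's interest in Bluewater Media Ltd, giving 30% + 70% = 100%.
Chain via Bluewater Media Ltd → Redpoint Partners LP (R1): 100% × 32% × 64% = 20.48% of Brightpath Realty LP.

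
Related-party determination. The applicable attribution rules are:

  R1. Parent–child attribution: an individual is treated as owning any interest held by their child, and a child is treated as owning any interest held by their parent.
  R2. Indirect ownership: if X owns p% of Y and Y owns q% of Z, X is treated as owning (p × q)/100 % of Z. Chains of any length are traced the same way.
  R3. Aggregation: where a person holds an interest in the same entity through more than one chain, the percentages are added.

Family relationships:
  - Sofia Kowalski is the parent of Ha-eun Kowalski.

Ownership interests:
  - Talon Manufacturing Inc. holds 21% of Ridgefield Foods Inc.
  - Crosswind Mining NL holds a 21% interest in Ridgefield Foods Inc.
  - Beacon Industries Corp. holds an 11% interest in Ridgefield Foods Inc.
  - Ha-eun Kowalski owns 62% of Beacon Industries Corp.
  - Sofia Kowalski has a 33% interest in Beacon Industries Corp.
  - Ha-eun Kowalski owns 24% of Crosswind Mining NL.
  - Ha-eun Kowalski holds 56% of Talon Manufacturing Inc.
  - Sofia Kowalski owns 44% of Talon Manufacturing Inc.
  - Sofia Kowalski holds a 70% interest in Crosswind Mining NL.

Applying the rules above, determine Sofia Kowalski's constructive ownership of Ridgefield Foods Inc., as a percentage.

51.19%

By parent–child attribution (R1), Sofia Kowalski is treated as also owning Ha-eun Kowalski's interest in Talon Manufacturing Inc, giving 44% + 56% = 100%.
By parent–child attribution (R1), Sofia Kowalski is treated as also owning Ha-eun Kowalski's interest in Beacon Industries Corp, giving 33% + 62% = 95%.
By parent–child attribution (R1), Sofia Kowalski is treated as also owning Ha-eun Kowalski's interest in Crosswind Mining NL, giving 70% + 24% = 94%.
Chain via Talon Manufacturing Inc. (R2): 100% × 21% = 21% of Ridgefield Foods Inc.
Chain via Beacon Industries Corp. (R2): 95% × 11% = 10.45% of Ridgefield Foods Inc.
Chain via Crosswind Mining NL (R2): 94% × 21% = 19.74% of Ridgefield Foods Inc.
Aggregating (R3): 21% + 10.45% + 19.74% = 51.19%.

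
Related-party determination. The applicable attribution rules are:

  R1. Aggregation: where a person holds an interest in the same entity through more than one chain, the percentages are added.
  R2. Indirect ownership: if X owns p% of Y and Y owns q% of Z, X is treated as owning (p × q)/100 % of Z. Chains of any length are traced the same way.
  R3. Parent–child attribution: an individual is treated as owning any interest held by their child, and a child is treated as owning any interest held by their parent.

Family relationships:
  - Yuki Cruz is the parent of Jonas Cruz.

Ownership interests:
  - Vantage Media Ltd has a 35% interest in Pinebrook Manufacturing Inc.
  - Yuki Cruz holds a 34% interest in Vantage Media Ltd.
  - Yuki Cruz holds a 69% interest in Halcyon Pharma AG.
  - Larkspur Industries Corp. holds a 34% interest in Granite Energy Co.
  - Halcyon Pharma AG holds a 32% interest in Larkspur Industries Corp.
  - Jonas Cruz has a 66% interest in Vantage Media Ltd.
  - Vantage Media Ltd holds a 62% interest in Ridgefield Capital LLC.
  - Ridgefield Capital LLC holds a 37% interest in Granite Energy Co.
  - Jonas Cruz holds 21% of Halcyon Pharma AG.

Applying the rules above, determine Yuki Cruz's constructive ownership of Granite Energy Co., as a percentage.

32.732%

By parent–child attribution (R3), Yuki Cruz is treated as also owning Jonas Cruz's interest in Halcyon Pharma AG, giving 69% + 21% = 90%.
By parent–child attribution (R3), Yuki Cruz is treated as also owning Jonas Cruz's interest in Vantage Media Ltd, giving 34% + 66% = 100%.
Chain via Halcyon Pharma AG → Larkspur Industries Corp. (R2): 90% × 32% × 34% = 9.792% of Granite Energy Co.
Chain via Vantage Media Ltd → Ridgefield Capital LLC (R2): 100% × 62% × 37% = 22.94% of Granite Energy Co.
Aggregating (R1): 9.792% + 22.94% = 32.732%.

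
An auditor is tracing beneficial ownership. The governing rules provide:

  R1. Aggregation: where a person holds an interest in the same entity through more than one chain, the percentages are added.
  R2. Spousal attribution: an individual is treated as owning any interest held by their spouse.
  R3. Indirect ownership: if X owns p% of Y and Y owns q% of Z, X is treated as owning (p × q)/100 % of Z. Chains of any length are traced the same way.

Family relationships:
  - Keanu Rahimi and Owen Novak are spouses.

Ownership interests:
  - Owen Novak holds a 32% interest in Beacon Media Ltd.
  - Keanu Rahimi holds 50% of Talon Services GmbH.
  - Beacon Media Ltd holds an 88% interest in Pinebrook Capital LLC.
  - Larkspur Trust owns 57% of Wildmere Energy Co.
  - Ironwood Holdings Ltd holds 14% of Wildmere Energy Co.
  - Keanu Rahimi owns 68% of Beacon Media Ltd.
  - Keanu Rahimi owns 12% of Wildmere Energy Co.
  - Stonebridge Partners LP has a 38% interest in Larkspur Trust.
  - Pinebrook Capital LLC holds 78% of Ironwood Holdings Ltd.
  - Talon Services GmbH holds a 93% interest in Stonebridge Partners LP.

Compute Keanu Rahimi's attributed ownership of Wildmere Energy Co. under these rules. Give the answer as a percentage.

By spousal attribution (R2), Keanu Rahimi is treated as also owning Owen Novak's interest in Beacon Media Ltd, giving 68% + 32% = 100%.
Chain via Talon Services GmbH → Stonebridge Partners LP → Larkspur Trust (R3): 50% × 93% × 38% × 57% = 10.0719% of Wildmere Energy Co.
Chain via Beacon Media Ltd → Pinebrook Capital LLC → Ironwood Holdings Ltd (R3): 100% × 88% × 78% × 14% = 9.6096% of Wildmere Energy Co.
Direct interest in Wildmere Energy Co: 12%.
Aggregating (R1): 10.0719% + 9.6096% + 12% = 31.6815%.

31.6815%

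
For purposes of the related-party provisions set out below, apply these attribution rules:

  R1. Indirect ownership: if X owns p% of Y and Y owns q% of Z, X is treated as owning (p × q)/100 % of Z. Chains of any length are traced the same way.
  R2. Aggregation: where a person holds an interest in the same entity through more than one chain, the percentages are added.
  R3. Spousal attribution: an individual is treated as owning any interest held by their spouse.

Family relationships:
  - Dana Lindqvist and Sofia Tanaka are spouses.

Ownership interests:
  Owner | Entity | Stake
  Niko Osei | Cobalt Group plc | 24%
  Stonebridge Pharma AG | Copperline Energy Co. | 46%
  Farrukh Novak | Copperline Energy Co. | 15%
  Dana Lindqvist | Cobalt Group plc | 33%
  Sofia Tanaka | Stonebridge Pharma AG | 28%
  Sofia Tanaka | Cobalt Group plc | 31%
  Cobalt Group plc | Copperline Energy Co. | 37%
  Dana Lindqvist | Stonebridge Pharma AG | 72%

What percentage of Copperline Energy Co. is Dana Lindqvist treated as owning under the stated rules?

By spousal attribution (R3), Dana Lindqvist is treated as also owning Sofia Tanaka's interest in Stonebridge Pharma AG, giving 72% + 28% = 100%.
By spousal attribution (R3), Dana Lindqvist is treated as also owning Sofia Tanaka's interest in Cobalt Group plc, giving 33% + 31% = 64%.
Chain via Stonebridge Pharma AG (R1): 100% × 46% = 46% of Copperline Energy Co.
Chain via Cobalt Group plc (R1): 64% × 37% = 23.68% of Copperline Energy Co.
Aggregating (R2): 46% + 23.68% = 69.68%.

69.68%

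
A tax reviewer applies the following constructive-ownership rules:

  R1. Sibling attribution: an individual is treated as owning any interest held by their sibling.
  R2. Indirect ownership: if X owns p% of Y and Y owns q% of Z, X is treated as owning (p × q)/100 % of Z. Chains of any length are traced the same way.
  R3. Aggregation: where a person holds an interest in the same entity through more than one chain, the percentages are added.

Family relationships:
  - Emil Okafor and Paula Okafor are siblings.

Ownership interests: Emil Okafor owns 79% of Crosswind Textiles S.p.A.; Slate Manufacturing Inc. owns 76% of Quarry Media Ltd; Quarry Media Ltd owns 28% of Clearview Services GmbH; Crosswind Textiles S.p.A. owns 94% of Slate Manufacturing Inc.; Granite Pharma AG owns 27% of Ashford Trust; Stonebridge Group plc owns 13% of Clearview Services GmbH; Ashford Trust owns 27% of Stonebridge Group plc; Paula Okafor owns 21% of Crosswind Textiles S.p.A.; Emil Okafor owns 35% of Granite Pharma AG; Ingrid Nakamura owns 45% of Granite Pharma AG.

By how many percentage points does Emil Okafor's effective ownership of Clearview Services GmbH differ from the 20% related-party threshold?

By sibling attribution (R1), Emil Okafor is treated as also owning Paula Okafor's interest in Crosswind Textiles S.p.A, giving 79% + 21% = 100%.
Chain via Granite Pharma AG → Ashford Trust → Stonebridge Group plc (R2): 35% × 27% × 27% × 13% = 0.331695% of Clearview Services GmbH.
Chain via Crosswind Textiles S.p.A. → Slate Manufacturing Inc. → Quarry Media Ltd (R2): 100% × 94% × 76% × 28% = 20.0032% of Clearview Services GmbH.
Aggregating (R3): 0.331695% + 20.0032% = 20.334895%.
20.334895% exceeds the 20% threshold by 0.334895 percentage points.

0.334895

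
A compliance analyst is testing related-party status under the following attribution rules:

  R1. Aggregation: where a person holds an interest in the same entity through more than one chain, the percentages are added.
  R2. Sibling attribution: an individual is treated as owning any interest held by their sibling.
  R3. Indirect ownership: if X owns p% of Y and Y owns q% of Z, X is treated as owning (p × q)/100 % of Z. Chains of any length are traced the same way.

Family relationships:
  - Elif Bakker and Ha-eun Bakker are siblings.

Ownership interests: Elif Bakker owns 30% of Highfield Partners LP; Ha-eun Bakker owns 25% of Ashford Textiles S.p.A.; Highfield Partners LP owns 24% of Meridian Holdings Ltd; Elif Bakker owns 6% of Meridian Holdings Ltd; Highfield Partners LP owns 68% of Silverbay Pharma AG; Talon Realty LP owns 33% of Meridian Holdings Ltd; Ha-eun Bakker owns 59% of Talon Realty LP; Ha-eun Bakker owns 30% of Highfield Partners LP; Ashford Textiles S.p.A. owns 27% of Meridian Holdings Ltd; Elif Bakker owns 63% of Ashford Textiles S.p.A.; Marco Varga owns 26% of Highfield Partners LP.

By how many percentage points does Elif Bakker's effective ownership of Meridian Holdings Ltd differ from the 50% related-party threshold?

13.63

By sibling attribution (R2), Elif Bakker is treated as also owning Ha-eun Bakker's interest in Ashford Textiles S.p.A, giving 63% + 25% = 88%.
By sibling attribution (R2), Elif Bakker is treated as also owning Ha-eun Bakker's interest in Highfield Partners LP, giving 30% + 30% = 60%.
By sibling attribution (R2), Elif Bakker is treated as owning Ha-eun Bakker's 59% interest in Talon Realty LP.
Chain via Ashford Textiles S.p.A. (R3): 88% × 27% = 23.76% of Meridian Holdings Ltd.
Chain via Highfield Partners LP (R3): 60% × 24% = 14.4% of Meridian Holdings Ltd.
Direct interest in Meridian Holdings Ltd: 6%.
Chain via Talon Realty LP (R3): 59% × 33% = 19.47% of Meridian Holdings Ltd.
Aggregating (R1): 23.76% + 14.4% + 6% + 19.47% = 63.63%.
63.63% exceeds the 50% threshold by 13.63 percentage points.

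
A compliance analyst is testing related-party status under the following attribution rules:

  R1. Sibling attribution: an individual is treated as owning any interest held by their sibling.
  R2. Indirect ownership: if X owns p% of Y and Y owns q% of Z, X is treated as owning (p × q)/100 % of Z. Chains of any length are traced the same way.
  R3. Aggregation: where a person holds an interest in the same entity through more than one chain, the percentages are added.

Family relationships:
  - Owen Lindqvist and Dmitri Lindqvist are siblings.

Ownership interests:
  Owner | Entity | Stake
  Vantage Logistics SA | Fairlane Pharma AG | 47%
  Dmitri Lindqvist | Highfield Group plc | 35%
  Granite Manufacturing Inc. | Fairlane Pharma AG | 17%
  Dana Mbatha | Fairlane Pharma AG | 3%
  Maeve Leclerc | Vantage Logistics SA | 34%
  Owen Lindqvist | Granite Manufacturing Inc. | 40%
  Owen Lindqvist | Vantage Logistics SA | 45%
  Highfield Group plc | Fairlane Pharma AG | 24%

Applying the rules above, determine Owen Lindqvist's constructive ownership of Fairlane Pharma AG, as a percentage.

36.35%

By sibling attribution (R1), Owen Lindqvist is treated as owning Dmitri Lindqvist's 35% interest in Highfield Group plc.
Chain via Vantage Logistics SA (R2): 45% × 47% = 21.15% of Fairlane Pharma AG.
Chain via Granite Manufacturing Inc. (R2): 40% × 17% = 6.8% of Fairlane Pharma AG.
Chain via Highfield Group plc (R2): 35% × 24% = 8.4% of Fairlane Pharma AG.
Aggregating (R3): 21.15% + 6.8% + 8.4% = 36.35%.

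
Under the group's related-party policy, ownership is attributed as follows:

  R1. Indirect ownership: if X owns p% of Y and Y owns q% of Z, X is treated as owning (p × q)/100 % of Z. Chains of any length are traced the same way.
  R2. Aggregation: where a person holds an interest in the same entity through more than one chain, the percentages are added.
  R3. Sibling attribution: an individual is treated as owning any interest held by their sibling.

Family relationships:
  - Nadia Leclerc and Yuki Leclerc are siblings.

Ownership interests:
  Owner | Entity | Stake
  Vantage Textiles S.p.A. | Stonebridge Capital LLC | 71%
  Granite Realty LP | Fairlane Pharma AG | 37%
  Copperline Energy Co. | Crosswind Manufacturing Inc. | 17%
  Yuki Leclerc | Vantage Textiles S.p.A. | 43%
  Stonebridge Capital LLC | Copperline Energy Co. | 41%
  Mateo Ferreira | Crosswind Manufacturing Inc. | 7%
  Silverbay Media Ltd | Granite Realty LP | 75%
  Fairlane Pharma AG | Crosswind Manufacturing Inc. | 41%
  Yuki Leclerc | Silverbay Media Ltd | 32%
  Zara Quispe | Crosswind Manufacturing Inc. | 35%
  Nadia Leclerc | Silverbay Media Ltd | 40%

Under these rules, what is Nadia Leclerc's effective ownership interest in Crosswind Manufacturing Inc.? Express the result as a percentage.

By sibling attribution (R3), Nadia Leclerc is treated as also owning Yuki Leclerc's interest in Silverbay Media Ltd, giving 40% + 32% = 72%.
By sibling attribution (R3), Nadia Leclerc is treated as owning Yuki Leclerc's 43% interest in Vantage Textiles S.p.A.
Chain via Silverbay Media Ltd → Granite Realty LP → Fairlane Pharma AG (R1): 72% × 75% × 37% × 41% = 8.1918% of Crosswind Manufacturing Inc.
Chain via Vantage Textiles S.p.A. → Stonebridge Capital LLC → Copperline Energy Co. (R1): 43% × 71% × 41% × 17% = 2.127941% of Crosswind Manufacturing Inc.
Aggregating (R2): 8.1918% + 2.127941% = 10.319741%.

10.319741%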